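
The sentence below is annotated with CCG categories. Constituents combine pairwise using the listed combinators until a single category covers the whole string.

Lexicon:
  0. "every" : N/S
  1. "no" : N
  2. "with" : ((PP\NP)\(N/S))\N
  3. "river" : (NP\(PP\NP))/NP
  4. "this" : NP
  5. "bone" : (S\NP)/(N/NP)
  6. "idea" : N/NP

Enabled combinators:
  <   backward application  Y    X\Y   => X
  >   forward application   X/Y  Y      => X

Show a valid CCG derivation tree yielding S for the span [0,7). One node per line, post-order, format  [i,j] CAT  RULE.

[0,1] N/S  lex  "every"
[1,2] N  lex  "no"
[2,3] ((PP\NP)\(N/S))\N  lex  "with"
[1,3] (PP\NP)\(N/S)  <  k=2
[0,3] PP\NP  <  k=1
[3,4] (NP\(PP\NP))/NP  lex  "river"
[4,5] NP  lex  "this"
[3,5] NP\(PP\NP)  >  k=4
[0,5] NP  <  k=3
[5,6] (S\NP)/(N/NP)  lex  "bone"
[6,7] N/NP  lex  "idea"
[5,7] S\NP  >  k=6
[0,7] S  <  k=5

[0,7] S   <
  [0,5] NP   <
    [0,3] PP\NP   <
      [0,1] "every" : N/S
      [1,3] (PP\NP)\(N/S)   <
        [1,2] "no" : N
        [2,3] "with" : ((PP\NP)\(N/S))\N
    [3,5] NP\(PP\NP)   >
      [3,4] "river" : (NP\(PP\NP))/NP
      [4,5] "this" : NP
  [5,7] S\NP   >
    [5,6] "bone" : (S\NP)/(N/NP)
    [6,7] "idea" : N/NP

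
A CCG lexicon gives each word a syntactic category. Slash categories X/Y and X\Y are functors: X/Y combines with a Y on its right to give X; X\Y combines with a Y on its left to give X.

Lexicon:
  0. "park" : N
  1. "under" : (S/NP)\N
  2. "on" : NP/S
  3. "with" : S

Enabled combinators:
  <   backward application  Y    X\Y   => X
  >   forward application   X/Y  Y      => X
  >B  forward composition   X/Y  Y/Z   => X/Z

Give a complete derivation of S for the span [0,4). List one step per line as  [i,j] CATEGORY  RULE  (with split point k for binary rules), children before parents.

[0,1] N  lex  "park"
[1,2] (S/NP)\N  lex  "under"
[0,2] S/NP  <  k=1
[2,3] NP/S  lex  "on"
[3,4] S  lex  "with"
[2,4] NP  >  k=3
[0,4] S  >  k=2

[0,4] S   >
  [0,2] S/NP   <
    [0,1] "park" : N
    [1,2] "under" : (S/NP)\N
  [2,4] NP   >
    [2,3] "on" : NP/S
    [3,4] "with" : S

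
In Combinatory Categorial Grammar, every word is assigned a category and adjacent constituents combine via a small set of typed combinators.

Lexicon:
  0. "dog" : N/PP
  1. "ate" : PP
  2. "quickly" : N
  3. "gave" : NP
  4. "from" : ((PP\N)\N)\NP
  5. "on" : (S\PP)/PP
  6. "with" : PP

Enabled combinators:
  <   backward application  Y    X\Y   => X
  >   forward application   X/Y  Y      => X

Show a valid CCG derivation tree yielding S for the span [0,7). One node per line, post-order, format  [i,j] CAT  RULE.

[0,1] N/PP  lex  "dog"
[1,2] PP  lex  "ate"
[0,2] N  >  k=1
[2,3] N  lex  "quickly"
[3,4] NP  lex  "gave"
[4,5] ((PP\N)\N)\NP  lex  "from"
[3,5] (PP\N)\N  <  k=4
[2,5] PP\N  <  k=3
[0,5] PP  <  k=2
[5,6] (S\PP)/PP  lex  "on"
[6,7] PP  lex  "with"
[5,7] S\PP  >  k=6
[0,7] S  <  k=5

[0,7] S   <
  [0,5] PP   <
    [0,2] N   >
      [0,1] "dog" : N/PP
      [1,2] "ate" : PP
    [2,5] PP\N   <
      [2,3] "quickly" : N
      [3,5] (PP\N)\N   <
        [3,4] "gave" : NP
        [4,5] "from" : ((PP\N)\N)\NP
  [5,7] S\PP   >
    [5,6] "on" : (S\PP)/PP
    [6,7] "with" : PP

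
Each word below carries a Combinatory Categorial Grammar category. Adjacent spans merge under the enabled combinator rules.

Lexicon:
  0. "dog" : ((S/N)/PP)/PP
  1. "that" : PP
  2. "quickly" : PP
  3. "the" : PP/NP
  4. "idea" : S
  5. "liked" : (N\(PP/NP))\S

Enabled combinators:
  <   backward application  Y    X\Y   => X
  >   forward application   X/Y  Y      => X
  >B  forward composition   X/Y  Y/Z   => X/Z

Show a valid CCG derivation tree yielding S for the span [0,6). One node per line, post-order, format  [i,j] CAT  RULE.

[0,6] S   >
  [0,3] S/N   >
    [0,2] (S/N)/PP   >
      [0,1] "dog" : ((S/N)/PP)/PP
      [1,2] "that" : PP
    [2,3] "quickly" : PP
  [3,6] N   <
    [3,4] "the" : PP/NP
    [4,6] N\(PP/NP)   <
      [4,5] "idea" : S
      [5,6] "liked" : (N\(PP/NP))\S

[0,1] ((S/N)/PP)/PP  lex  "dog"
[1,2] PP  lex  "that"
[0,2] (S/N)/PP  >  k=1
[2,3] PP  lex  "quickly"
[0,3] S/N  >  k=2
[3,4] PP/NP  lex  "the"
[4,5] S  lex  "idea"
[5,6] (N\(PP/NP))\S  lex  "liked"
[4,6] N\(PP/NP)  <  k=5
[3,6] N  <  k=4
[0,6] S  >  k=3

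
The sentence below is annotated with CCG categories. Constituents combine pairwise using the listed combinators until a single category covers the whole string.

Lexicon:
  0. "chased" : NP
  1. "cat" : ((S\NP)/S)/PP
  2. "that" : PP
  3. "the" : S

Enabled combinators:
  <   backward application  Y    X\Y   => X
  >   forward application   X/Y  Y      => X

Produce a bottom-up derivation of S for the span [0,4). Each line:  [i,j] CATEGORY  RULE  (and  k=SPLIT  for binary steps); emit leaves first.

[0,4] S   <
  [0,1] "chased" : NP
  [1,4] S\NP   >
    [1,3] (S\NP)/S   >
      [1,2] "cat" : ((S\NP)/S)/PP
      [2,3] "that" : PP
    [3,4] "the" : S

[0,1] NP  lex  "chased"
[1,2] ((S\NP)/S)/PP  lex  "cat"
[2,3] PP  lex  "that"
[1,3] (S\NP)/S  >  k=2
[3,4] S  lex  "the"
[1,4] S\NP  >  k=3
[0,4] S  <  k=1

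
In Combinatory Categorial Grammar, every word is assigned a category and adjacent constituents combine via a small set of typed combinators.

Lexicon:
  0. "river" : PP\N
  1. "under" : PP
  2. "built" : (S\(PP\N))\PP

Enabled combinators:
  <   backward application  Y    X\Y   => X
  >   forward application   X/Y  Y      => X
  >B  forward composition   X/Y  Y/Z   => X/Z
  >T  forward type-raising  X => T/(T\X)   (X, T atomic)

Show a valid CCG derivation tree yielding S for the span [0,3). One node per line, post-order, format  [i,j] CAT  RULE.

[0,3] S   <
  [0,1] "river" : PP\N
  [1,3] S\(PP\N)   <
    [1,2] "under" : PP
    [2,3] "built" : (S\(PP\N))\PP

[0,1] PP\N  lex  "river"
[1,2] PP  lex  "under"
[2,3] (S\(PP\N))\PP  lex  "built"
[1,3] S\(PP\N)  <  k=2
[0,3] S  <  k=1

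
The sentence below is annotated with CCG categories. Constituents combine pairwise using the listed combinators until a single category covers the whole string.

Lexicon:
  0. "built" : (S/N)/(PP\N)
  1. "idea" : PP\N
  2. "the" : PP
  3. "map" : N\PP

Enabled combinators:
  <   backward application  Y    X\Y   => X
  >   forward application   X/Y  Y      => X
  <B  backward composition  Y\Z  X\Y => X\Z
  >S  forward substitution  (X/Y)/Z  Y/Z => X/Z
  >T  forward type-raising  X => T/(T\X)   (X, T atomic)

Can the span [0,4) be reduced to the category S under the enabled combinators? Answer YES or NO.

[0,4] S   >
  [0,2] S/N   >
    [0,1] "built" : (S/N)/(PP\N)
    [1,2] "idea" : PP\N
  [2,4] N   >
    [2,3] N/(N\PP)   >T
      [2,3] "the" : PP
    [3,4] "map" : N\PP

YES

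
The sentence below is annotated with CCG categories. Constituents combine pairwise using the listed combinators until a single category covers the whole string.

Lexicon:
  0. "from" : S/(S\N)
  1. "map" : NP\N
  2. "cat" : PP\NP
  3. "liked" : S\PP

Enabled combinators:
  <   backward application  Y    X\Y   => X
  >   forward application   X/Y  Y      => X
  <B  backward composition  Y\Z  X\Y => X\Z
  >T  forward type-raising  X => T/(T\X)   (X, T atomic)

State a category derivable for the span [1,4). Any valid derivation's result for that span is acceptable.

[0,4] S   >
  [0,1] "from" : S/(S\N)
  [1,4] S\N   <B
    [1,2] "map" : NP\N
    [2,4] S\NP   <B
      [2,3] "cat" : PP\NP
      [3,4] "liked" : S\PP

S\N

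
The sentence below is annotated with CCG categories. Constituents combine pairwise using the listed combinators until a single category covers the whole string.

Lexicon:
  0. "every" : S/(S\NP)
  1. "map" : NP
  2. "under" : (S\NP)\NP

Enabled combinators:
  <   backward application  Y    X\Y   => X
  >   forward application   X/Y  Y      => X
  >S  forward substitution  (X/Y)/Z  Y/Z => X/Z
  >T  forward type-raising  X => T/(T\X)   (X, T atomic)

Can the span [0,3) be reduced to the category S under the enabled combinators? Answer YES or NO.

[0,3] S   >
  [0,1] "every" : S/(S\NP)
  [1,3] S\NP   <
    [1,2] "map" : NP
    [2,3] "under" : (S\NP)\NP

YES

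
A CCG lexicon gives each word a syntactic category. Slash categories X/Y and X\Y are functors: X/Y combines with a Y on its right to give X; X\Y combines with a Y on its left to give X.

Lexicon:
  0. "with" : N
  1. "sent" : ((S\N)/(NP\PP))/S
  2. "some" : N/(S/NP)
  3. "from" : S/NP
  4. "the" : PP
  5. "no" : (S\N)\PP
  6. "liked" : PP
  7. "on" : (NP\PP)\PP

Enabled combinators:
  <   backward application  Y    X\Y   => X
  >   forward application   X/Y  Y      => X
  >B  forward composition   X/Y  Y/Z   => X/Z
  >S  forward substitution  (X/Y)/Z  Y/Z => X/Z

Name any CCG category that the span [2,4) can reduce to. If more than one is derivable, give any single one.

[0,8] S   <
  [0,1] "with" : N
  [1,8] S\N   >
    [1,6] (S\N)/(NP\PP)   >
      [1,2] "sent" : ((S\N)/(NP\PP))/S
      [2,6] S   <
        [2,4] N   >
          [2,3] "some" : N/(S/NP)
          [3,4] "from" : S/NP
        [4,6] S\N   <
          [4,5] "the" : PP
          [5,6] "no" : (S\N)\PP
    [6,8] NP\PP   <
      [6,7] "liked" : PP
      [7,8] "on" : (NP\PP)\PP

N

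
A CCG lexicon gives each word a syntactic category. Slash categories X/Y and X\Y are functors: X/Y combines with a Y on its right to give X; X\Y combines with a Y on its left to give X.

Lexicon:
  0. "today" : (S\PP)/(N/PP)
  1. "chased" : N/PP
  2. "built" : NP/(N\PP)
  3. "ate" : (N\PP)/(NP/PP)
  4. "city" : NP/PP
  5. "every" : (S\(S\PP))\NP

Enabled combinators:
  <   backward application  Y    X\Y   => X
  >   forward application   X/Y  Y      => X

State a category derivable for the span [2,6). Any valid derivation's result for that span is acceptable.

S\(S\PP)

[0,6] S   <
  [0,2] S\PP   >
    [0,1] "today" : (S\PP)/(N/PP)
    [1,2] "chased" : N/PP
  [2,6] S\(S\PP)   <
    [2,5] NP   >
      [2,3] "built" : NP/(N\PP)
      [3,5] N\PP   >
        [3,4] "ate" : (N\PP)/(NP/PP)
        [4,5] "city" : NP/PP
    [5,6] "every" : (S\(S\PP))\NP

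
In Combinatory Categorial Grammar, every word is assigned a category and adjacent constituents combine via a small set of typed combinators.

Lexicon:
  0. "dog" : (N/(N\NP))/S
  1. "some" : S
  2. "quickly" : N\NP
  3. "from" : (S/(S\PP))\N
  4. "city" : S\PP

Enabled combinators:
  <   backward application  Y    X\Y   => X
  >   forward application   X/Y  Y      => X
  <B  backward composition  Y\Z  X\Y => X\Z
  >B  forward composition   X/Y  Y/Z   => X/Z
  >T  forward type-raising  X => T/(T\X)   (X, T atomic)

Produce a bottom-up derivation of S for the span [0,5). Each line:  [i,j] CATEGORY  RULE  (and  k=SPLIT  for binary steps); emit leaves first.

[0,1] (N/(N\NP))/S  lex  "dog"
[1,2] S  lex  "some"
[0,2] N/(N\NP)  >  k=1
[2,3] N\NP  lex  "quickly"
[0,3] N  >  k=2
[3,4] (S/(S\PP))\N  lex  "from"
[0,4] S/(S\PP)  <  k=3
[4,5] S\PP  lex  "city"
[0,5] S  >  k=4

[0,5] S   >
  [0,4] S/(S\PP)   <
    [0,3] N   >
      [0,2] N/(N\NP)   >
        [0,1] "dog" : (N/(N\NP))/S
        [1,2] "some" : S
      [2,3] "quickly" : N\NP
    [3,4] "from" : (S/(S\PP))\N
  [4,5] "city" : S\PP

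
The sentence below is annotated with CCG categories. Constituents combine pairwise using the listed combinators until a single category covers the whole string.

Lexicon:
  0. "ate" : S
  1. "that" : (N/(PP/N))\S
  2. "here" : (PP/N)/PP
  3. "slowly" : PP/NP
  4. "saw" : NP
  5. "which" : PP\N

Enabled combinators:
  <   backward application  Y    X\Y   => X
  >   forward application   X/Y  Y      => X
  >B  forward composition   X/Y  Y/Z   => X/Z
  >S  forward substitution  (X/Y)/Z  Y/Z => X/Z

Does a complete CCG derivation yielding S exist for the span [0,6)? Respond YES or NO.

NO

S (N/(PP/N))\S (PP/N)/PP PP/NP NP PP\N
CKY chart[0,6] = {PP}; S ∉ chart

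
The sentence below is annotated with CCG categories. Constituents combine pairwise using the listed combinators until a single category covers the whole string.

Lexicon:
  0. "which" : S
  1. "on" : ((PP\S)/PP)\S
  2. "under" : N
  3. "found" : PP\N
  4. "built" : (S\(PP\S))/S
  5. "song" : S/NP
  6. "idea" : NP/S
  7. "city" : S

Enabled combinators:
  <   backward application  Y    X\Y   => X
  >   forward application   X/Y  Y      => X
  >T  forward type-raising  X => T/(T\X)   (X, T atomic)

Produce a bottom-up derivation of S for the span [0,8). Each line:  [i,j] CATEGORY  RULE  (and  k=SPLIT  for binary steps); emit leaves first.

[0,1] S  lex  "which"
[1,2] ((PP\S)/PP)\S  lex  "on"
[0,2] (PP\S)/PP  <  k=1
[2,3] N  lex  "under"
[2,3] PP/(PP\N)  >T
[3,4] PP\N  lex  "found"
[2,4] PP  >  k=3
[0,4] PP\S  >  k=2
[4,5] (S\(PP\S))/S  lex  "built"
[5,6] S/NP  lex  "song"
[6,7] NP/S  lex  "idea"
[7,8] S  lex  "city"
[6,8] NP  >  k=7
[5,8] S  >  k=6
[4,8] S\(PP\S)  >  k=5
[0,8] S  <  k=4

[0,8] S   <
  [0,4] PP\S   >
    [0,2] (PP\S)/PP   <
      [0,1] "which" : S
      [1,2] "on" : ((PP\S)/PP)\S
    [2,4] PP   >
      [2,3] PP/(PP\N)   >T
        [2,3] "under" : N
      [3,4] "found" : PP\N
  [4,8] S\(PP\S)   >
    [4,5] "built" : (S\(PP\S))/S
    [5,8] S   >
      [5,6] "song" : S/NP
      [6,8] NP   >
        [6,7] "idea" : NP/S
        [7,8] "city" : S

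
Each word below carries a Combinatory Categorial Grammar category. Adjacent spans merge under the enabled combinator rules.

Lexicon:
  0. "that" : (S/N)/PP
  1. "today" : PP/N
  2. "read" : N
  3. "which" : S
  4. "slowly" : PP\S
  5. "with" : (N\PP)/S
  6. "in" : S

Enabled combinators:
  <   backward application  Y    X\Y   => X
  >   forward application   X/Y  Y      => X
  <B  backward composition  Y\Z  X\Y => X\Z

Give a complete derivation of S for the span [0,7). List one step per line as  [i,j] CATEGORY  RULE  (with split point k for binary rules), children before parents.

[0,1] (S/N)/PP  lex  "that"
[1,2] PP/N  lex  "today"
[2,3] N  lex  "read"
[1,3] PP  >  k=2
[0,3] S/N  >  k=1
[3,4] S  lex  "which"
[4,5] PP\S  lex  "slowly"
[3,5] PP  <  k=4
[5,6] (N\PP)/S  lex  "with"
[6,7] S  lex  "in"
[5,7] N\PP  >  k=6
[3,7] N  <  k=5
[0,7] S  >  k=3

[0,7] S   >
  [0,3] S/N   >
    [0,1] "that" : (S/N)/PP
    [1,3] PP   >
      [1,2] "today" : PP/N
      [2,3] "read" : N
  [3,7] N   <
    [3,5] PP   <
      [3,4] "which" : S
      [4,5] "slowly" : PP\S
    [5,7] N\PP   >
      [5,6] "with" : (N\PP)/S
      [6,7] "in" : S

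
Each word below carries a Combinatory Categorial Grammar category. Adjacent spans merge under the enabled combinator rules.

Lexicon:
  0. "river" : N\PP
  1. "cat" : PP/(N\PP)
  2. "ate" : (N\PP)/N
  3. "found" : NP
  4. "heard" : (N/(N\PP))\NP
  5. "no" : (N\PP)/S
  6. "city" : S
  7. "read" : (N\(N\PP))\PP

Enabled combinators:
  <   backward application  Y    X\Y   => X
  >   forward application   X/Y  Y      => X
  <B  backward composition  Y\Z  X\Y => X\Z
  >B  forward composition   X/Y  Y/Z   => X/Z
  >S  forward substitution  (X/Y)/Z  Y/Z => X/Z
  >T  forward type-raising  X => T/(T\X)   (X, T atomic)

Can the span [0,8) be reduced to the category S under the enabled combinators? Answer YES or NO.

N\PP PP/(N\PP) (N\PP)/N NP (N/(N\PP))\NP (N\PP)/S S (N\(N\PP))\PP
CKY chart[0,8] = {N, N/(N\N), NP/(NP\N), PP/(PP\N), S/(S\N)}; S ∉ chart

NO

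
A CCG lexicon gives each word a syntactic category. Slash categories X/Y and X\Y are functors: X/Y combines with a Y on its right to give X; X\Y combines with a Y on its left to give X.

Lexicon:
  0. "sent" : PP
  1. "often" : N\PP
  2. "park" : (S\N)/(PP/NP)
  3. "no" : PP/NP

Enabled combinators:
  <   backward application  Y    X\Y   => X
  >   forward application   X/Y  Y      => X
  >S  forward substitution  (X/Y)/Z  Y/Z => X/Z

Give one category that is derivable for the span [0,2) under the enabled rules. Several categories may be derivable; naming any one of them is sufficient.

N

[0,4] S   <
  [0,2] N   <
    [0,1] "sent" : PP
    [1,2] "often" : N\PP
  [2,4] S\N   >
    [2,3] "park" : (S\N)/(PP/NP)
    [3,4] "no" : PP/NP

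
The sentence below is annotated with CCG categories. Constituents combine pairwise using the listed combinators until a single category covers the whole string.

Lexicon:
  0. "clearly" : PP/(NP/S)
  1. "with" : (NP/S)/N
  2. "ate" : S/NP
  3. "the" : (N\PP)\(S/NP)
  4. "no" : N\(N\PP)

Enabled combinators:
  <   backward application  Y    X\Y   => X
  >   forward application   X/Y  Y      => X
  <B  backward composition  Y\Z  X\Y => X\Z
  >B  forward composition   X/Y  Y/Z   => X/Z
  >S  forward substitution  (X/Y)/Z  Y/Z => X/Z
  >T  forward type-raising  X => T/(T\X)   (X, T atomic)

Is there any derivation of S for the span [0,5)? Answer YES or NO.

PP/(NP/S) (NP/S)/N S/NP (N\PP)\(S/NP) N\(N\PP)
CKY chart[0,5] = {N/(N\PP), NP/(NP\PP), PP, PP/(N\N), PP/(PP\PP), S/(S\PP)}; S ∉ chart

NO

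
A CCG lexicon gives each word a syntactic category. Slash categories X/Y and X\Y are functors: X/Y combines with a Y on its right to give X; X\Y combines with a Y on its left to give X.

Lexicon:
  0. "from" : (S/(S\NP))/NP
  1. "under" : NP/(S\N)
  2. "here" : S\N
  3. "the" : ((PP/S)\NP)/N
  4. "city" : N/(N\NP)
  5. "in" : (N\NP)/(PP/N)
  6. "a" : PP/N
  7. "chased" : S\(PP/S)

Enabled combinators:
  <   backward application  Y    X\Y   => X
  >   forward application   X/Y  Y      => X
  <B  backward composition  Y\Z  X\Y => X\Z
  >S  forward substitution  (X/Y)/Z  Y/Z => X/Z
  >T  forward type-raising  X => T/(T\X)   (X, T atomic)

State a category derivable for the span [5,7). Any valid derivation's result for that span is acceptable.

N\NP

[0,8] S   >
  [0,3] S/(S\NP)   >
    [0,1] "from" : (S/(S\NP))/NP
    [1,3] NP   >
      [1,2] "under" : NP/(S\N)
      [2,3] "here" : S\N
  [3,8] S\NP   <B
    [3,7] (PP/S)\NP   >
      [3,4] "the" : ((PP/S)\NP)/N
      [4,7] N   >
        [4,5] "city" : N/(N\NP)
        [5,7] N\NP   >
          [5,6] "in" : (N\NP)/(PP/N)
          [6,7] "a" : PP/N
    [7,8] "chased" : S\(PP/S)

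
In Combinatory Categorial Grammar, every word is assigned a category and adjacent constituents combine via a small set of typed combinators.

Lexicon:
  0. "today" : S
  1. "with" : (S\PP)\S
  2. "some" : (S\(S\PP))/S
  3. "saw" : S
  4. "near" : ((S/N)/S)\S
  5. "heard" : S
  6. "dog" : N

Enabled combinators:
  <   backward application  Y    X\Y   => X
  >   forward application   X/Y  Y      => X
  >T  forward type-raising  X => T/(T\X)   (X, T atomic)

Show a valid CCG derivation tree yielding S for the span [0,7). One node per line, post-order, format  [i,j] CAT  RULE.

[0,7] S   <
  [0,2] S\PP   <
    [0,1] "today" : S
    [1,2] "with" : (S\PP)\S
  [2,7] S\(S\PP)   >
    [2,3] "some" : (S\(S\PP))/S
    [3,7] S   >
      [3,6] S/N   >
        [3,5] (S/N)/S   <
          [3,4] "saw" : S
          [4,5] "near" : ((S/N)/S)\S
        [5,6] "heard" : S
      [6,7] "dog" : N

[0,1] S  lex  "today"
[1,2] (S\PP)\S  lex  "with"
[0,2] S\PP  <  k=1
[2,3] (S\(S\PP))/S  lex  "some"
[3,4] S  lex  "saw"
[4,5] ((S/N)/S)\S  lex  "near"
[3,5] (S/N)/S  <  k=4
[5,6] S  lex  "heard"
[3,6] S/N  >  k=5
[6,7] N  lex  "dog"
[3,7] S  >  k=6
[2,7] S\(S\PP)  >  k=3
[0,7] S  <  k=2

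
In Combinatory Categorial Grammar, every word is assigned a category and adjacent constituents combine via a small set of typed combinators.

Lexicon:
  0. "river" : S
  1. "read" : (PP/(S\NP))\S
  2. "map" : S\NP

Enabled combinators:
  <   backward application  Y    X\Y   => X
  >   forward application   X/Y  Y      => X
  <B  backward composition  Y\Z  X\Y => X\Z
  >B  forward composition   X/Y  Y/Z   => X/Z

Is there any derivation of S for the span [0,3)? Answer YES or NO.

S (PP/(S\NP))\S S\NP
CKY chart[0,3] = {PP}; S ∉ chart

NO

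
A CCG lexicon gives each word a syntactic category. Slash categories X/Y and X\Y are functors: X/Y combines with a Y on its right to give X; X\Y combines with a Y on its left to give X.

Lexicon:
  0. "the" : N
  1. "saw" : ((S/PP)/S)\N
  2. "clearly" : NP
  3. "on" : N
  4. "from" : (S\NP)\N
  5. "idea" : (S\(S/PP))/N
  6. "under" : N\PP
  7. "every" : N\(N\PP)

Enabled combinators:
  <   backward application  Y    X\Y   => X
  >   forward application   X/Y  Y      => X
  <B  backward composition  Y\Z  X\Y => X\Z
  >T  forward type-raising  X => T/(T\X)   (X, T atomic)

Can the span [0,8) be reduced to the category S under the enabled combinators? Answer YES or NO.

YES

[0,8] S   <
  [0,5] S/PP   >
    [0,2] (S/PP)/S   <
      [0,1] "the" : N
      [1,2] "saw" : ((S/PP)/S)\N
    [2,5] S   >
      [2,3] S/(S\NP)   >T
        [2,3] "clearly" : NP
      [3,5] S\NP   <
        [3,4] "on" : N
        [4,5] "from" : (S\NP)\N
  [5,8] S\(S/PP)   >
    [5,6] "idea" : (S\(S/PP))/N
    [6,8] N   <
      [6,7] "under" : N\PP
      [7,8] "every" : N\(N\PP)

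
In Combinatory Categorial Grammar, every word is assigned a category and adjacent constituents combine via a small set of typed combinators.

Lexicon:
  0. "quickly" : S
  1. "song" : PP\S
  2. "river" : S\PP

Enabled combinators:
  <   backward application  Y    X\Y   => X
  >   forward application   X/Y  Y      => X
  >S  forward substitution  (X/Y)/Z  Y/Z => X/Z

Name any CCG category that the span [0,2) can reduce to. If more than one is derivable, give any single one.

[0,3] S   <
  [0,2] PP   <
    [0,1] "quickly" : S
    [1,2] "song" : PP\S
  [2,3] "river" : S\PP

PP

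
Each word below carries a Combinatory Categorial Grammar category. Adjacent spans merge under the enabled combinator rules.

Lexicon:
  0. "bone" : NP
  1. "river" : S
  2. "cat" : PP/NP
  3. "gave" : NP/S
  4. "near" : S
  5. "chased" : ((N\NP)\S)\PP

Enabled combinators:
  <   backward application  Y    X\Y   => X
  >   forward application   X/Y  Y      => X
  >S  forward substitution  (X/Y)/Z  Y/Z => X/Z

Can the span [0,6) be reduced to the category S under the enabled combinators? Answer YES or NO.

NO

NP S PP/NP NP/S S ((N\NP)\S)\PP
CKY chart[0,6] = {N}; S ∉ chart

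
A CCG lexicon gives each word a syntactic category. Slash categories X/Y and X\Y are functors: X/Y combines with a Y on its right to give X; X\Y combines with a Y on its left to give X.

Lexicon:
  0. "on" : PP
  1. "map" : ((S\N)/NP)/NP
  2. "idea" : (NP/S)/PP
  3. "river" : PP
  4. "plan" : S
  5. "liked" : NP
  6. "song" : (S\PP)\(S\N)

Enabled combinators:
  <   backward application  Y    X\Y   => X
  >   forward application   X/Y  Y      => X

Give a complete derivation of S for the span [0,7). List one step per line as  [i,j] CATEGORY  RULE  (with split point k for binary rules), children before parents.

[0,1] PP  lex  "on"
[1,2] ((S\N)/NP)/NP  lex  "map"
[2,3] (NP/S)/PP  lex  "idea"
[3,4] PP  lex  "river"
[2,4] NP/S  >  k=3
[4,5] S  lex  "plan"
[2,5] NP  >  k=4
[1,5] (S\N)/NP  >  k=2
[5,6] NP  lex  "liked"
[1,6] S\N  >  k=5
[6,7] (S\PP)\(S\N)  lex  "song"
[1,7] S\PP  <  k=6
[0,7] S  <  k=1

[0,7] S   <
  [0,1] "on" : PP
  [1,7] S\PP   <
    [1,6] S\N   >
      [1,5] (S\N)/NP   >
        [1,2] "map" : ((S\N)/NP)/NP
        [2,5] NP   >
          [2,4] NP/S   >
            [2,3] "idea" : (NP/S)/PP
            [3,4] "river" : PP
          [4,5] "plan" : S
      [5,6] "liked" : NP
    [6,7] "song" : (S\PP)\(S\N)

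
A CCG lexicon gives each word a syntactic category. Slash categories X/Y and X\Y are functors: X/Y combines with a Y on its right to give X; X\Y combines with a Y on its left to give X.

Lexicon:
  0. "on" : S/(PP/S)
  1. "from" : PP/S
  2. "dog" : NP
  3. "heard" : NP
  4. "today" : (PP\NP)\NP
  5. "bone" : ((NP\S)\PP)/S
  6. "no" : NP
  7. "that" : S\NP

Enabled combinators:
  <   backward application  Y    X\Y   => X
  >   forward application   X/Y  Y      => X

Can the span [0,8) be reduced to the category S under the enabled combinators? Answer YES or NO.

S/(PP/S) PP/S NP NP (PP\NP)\NP ((NP\S)\PP)/S NP S\NP
CKY chart[0,8] = {NP}; S ∉ chart

NO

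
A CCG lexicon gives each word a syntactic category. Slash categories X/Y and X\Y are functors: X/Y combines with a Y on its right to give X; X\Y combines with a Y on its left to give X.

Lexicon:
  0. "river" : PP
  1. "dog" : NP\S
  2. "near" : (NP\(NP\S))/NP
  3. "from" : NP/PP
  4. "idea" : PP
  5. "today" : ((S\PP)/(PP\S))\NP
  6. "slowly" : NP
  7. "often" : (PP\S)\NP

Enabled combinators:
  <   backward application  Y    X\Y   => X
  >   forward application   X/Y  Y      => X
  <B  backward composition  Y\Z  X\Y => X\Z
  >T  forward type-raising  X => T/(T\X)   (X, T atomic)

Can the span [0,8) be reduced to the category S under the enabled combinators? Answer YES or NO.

[0,8] S   >
  [0,1] S/(S\PP)   >T
    [0,1] "river" : PP
  [1,8] S\PP   >
    [1,6] (S\PP)/(PP\S)   <
      [1,5] NP   <
        [1,2] "dog" : NP\S
        [2,5] NP\(NP\S)   >
          [2,3] "near" : (NP\(NP\S))/NP
          [3,5] NP   >
            [3,4] "from" : NP/PP
            [4,5] "idea" : PP
      [5,6] "today" : ((S\PP)/(PP\S))\NP
    [6,8] PP\S   <
      [6,7] "slowly" : NP
      [7,8] "often" : (PP\S)\NP

YES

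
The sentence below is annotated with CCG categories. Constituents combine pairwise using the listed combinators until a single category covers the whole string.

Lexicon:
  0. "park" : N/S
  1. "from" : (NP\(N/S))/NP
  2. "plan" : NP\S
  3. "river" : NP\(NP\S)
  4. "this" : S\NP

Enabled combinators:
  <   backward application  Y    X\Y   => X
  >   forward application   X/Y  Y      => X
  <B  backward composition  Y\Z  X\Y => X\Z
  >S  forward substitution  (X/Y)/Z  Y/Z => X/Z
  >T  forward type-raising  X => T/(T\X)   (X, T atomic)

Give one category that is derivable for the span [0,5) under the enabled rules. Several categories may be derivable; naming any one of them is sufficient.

[0,5] S   <
  [0,4] NP   <
    [0,1] "park" : N/S
    [1,4] NP\(N/S)   >
      [1,2] "from" : (NP\(N/S))/NP
      [2,4] NP   <
        [2,3] "plan" : NP\S
        [3,4] "river" : NP\(NP\S)
  [4,5] "this" : S\NP

S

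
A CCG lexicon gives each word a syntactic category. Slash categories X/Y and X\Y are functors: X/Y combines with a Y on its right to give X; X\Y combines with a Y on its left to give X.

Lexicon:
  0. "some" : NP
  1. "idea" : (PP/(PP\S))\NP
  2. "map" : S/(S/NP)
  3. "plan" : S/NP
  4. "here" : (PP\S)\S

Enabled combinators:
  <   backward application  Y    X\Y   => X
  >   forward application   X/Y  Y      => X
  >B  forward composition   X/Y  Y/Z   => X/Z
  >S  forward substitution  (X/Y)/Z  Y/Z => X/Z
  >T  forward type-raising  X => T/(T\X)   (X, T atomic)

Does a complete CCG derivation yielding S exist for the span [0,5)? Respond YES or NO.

NO

NP (PP/(PP\S))\NP S/(S/NP) S/NP (PP\S)\S
CKY chart[0,5] = {N/(N\PP), NP/(NP\PP), PP, PP/(PP\PP), S/(S\PP)}; S ∉ chart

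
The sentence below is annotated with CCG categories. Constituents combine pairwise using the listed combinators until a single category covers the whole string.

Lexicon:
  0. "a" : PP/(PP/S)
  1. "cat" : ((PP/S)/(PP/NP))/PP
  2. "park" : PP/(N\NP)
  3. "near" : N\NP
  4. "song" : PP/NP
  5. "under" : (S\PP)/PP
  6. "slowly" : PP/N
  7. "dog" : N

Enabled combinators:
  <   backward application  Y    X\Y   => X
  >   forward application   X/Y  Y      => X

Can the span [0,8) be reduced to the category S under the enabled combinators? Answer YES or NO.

YES

[0,8] S   <
  [0,5] PP   >
    [0,1] "a" : PP/(PP/S)
    [1,5] PP/S   >
      [1,4] (PP/S)/(PP/NP)   >
        [1,2] "cat" : ((PP/S)/(PP/NP))/PP
        [2,4] PP   >
          [2,3] "park" : PP/(N\NP)
          [3,4] "near" : N\NP
      [4,5] "song" : PP/NP
  [5,8] S\PP   >
    [5,6] "under" : (S\PP)/PP
    [6,8] PP   >
      [6,7] "slowly" : PP/N
      [7,8] "dog" : N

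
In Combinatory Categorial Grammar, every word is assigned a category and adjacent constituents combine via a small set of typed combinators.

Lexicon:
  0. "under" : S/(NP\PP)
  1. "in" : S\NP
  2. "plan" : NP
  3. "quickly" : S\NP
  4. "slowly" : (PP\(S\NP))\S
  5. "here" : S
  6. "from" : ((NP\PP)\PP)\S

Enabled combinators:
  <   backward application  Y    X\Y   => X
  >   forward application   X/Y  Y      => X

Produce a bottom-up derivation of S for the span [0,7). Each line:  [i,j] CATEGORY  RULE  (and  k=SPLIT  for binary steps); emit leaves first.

[0,1] S/(NP\PP)  lex  "under"
[1,2] S\NP  lex  "in"
[2,3] NP  lex  "plan"
[3,4] S\NP  lex  "quickly"
[2,4] S  <  k=3
[4,5] (PP\(S\NP))\S  lex  "slowly"
[2,5] PP\(S\NP)  <  k=4
[1,5] PP  <  k=2
[5,6] S  lex  "here"
[6,7] ((NP\PP)\PP)\S  lex  "from"
[5,7] (NP\PP)\PP  <  k=6
[1,7] NP\PP  <  k=5
[0,7] S  >  k=1

[0,7] S   >
  [0,1] "under" : S/(NP\PP)
  [1,7] NP\PP   <
    [1,5] PP   <
      [1,2] "in" : S\NP
      [2,5] PP\(S\NP)   <
        [2,4] S   <
          [2,3] "plan" : NP
          [3,4] "quickly" : S\NP
        [4,5] "slowly" : (PP\(S\NP))\S
    [5,7] (NP\PP)\PP   <
      [5,6] "here" : S
      [6,7] "from" : ((NP\PP)\PP)\S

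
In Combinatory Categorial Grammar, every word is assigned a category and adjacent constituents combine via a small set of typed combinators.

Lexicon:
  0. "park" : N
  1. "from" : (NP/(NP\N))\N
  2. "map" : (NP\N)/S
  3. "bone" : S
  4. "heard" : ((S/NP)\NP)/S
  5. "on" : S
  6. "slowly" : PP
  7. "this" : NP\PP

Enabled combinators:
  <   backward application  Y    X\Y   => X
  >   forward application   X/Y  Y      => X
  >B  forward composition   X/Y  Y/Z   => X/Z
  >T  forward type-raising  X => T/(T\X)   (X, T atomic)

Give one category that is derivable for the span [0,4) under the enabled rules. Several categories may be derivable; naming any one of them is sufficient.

[0,8] S   >
  [0,6] S/NP   <
    [0,4] NP   >
      [0,2] NP/(NP\N)   <
        [0,1] "park" : N
        [1,2] "from" : (NP/(NP\N))\N
      [2,4] NP\N   >
        [2,3] "map" : (NP\N)/S
        [3,4] "bone" : S
    [4,6] (S/NP)\NP   >
      [4,5] "heard" : ((S/NP)\NP)/S
      [5,6] "on" : S
  [6,8] NP   <
    [6,7] "slowly" : PP
    [7,8] "this" : NP\PP

NP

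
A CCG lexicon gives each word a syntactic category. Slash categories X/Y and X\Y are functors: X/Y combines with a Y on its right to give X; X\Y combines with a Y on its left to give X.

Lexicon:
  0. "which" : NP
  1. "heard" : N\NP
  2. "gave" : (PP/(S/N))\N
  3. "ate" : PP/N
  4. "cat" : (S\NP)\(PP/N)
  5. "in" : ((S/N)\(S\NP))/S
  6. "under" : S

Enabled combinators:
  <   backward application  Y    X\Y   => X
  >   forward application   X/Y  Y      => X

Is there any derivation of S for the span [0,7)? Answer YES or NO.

NP N\NP (PP/(S/N))\N PP/N (S\NP)\(PP/N) ((S/N)\(S\NP))/S S
CKY chart[0,7] = {PP}; S ∉ chart

NO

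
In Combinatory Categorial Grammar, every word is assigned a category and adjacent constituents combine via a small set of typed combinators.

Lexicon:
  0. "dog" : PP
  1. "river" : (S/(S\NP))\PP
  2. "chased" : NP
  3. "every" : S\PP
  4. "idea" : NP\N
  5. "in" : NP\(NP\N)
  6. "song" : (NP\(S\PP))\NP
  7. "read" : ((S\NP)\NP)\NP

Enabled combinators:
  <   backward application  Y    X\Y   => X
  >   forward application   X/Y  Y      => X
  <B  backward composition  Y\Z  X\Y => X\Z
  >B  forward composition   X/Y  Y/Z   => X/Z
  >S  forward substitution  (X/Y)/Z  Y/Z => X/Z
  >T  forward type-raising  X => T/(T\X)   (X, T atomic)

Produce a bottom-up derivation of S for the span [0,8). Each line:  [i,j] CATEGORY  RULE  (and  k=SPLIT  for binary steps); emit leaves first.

[0,8] S   >
  [0,2] S/(S\NP)   <
    [0,1] "dog" : PP
    [1,2] "river" : (S/(S\NP))\PP
  [2,8] S\NP   <
    [2,3] "chased" : NP
    [3,8] (S\NP)\NP   <
      [3,7] NP   <
        [3,4] "every" : S\PP
        [4,7] NP\(S\PP)   <
          [4,6] NP   <
            [4,5] "idea" : NP\N
            [5,6] "in" : NP\(NP\N)
          [6,7] "song" : (NP\(S\PP))\NP
      [7,8] "read" : ((S\NP)\NP)\NP

[0,1] PP  lex  "dog"
[1,2] (S/(S\NP))\PP  lex  "river"
[0,2] S/(S\NP)  <  k=1
[2,3] NP  lex  "chased"
[3,4] S\PP  lex  "every"
[4,5] NP\N  lex  "idea"
[5,6] NP\(NP\N)  lex  "in"
[4,6] NP  <  k=5
[6,7] (NP\(S\PP))\NP  lex  "song"
[4,7] NP\(S\PP)  <  k=6
[3,7] NP  <  k=4
[7,8] ((S\NP)\NP)\NP  lex  "read"
[3,8] (S\NP)\NP  <  k=7
[2,8] S\NP  <  k=3
[0,8] S  >  k=2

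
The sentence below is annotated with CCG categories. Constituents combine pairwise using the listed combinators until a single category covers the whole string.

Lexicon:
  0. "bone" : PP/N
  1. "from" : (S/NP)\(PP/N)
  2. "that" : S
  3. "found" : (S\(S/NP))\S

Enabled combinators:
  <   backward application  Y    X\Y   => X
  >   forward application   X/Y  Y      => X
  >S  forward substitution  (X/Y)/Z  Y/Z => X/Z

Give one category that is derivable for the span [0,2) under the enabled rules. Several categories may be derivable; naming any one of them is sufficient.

S/NP

[0,4] S   <
  [0,2] S/NP   <
    [0,1] "bone" : PP/N
    [1,2] "from" : (S/NP)\(PP/N)
  [2,4] S\(S/NP)   <
    [2,3] "that" : S
    [3,4] "found" : (S\(S/NP))\S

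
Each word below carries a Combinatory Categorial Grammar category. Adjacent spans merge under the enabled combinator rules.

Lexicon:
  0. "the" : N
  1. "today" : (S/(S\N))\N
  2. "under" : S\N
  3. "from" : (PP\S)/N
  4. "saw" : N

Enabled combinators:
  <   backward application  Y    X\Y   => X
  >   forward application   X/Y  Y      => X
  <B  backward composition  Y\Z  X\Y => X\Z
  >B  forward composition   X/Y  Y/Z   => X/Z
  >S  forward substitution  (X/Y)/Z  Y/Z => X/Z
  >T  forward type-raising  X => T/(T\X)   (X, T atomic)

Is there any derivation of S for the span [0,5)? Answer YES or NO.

N (S/(S\N))\N S\N (PP\S)/N N
CKY chart[0,5] = {N/(N\PP), NP/(NP\PP), PP, PP/(N\N), PP/(PP\PP), S/(S\PP)}; S ∉ chart

NO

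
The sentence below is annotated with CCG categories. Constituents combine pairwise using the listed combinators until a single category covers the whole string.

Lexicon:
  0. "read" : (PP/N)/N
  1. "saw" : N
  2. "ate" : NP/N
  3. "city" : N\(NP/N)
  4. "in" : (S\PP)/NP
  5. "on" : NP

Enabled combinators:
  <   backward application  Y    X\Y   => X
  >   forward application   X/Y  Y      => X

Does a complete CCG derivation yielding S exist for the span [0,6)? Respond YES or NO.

[0,6] S   <
  [0,4] PP   >
    [0,2] PP/N   >
      [0,1] "read" : (PP/N)/N
      [1,2] "saw" : N
    [2,4] N   <
      [2,3] "ate" : NP/N
      [3,4] "city" : N\(NP/N)
  [4,6] S\PP   >
    [4,5] "in" : (S\PP)/NP
    [5,6] "on" : NP

YES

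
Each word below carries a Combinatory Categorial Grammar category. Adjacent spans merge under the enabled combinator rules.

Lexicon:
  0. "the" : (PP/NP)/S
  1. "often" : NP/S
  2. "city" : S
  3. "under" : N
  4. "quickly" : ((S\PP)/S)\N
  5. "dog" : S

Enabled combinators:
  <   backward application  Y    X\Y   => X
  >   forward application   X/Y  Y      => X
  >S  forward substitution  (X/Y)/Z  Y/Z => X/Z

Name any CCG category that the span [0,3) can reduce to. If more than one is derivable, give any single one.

PP

[0,6] S   <
  [0,3] PP   >
    [0,2] PP/S   >S
      [0,1] "the" : (PP/NP)/S
      [1,2] "often" : NP/S
    [2,3] "city" : S
  [3,6] S\PP   >
    [3,5] (S\PP)/S   <
      [3,4] "under" : N
      [4,5] "quickly" : ((S\PP)/S)\N
    [5,6] "dog" : S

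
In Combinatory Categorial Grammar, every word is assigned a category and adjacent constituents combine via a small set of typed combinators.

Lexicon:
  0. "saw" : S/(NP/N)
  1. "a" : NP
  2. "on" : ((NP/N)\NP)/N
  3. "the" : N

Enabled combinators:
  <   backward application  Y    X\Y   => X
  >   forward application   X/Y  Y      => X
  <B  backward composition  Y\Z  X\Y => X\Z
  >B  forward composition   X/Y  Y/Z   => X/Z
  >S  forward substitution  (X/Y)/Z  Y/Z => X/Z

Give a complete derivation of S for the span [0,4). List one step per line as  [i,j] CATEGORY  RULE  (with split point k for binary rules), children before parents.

[0,1] S/(NP/N)  lex  "saw"
[1,2] NP  lex  "a"
[2,3] ((NP/N)\NP)/N  lex  "on"
[3,4] N  lex  "the"
[2,4] (NP/N)\NP  >  k=3
[1,4] NP/N  <  k=2
[0,4] S  >  k=1

[0,4] S   >
  [0,1] "saw" : S/(NP/N)
  [1,4] NP/N   <
    [1,2] "a" : NP
    [2,4] (NP/N)\NP   >
      [2,3] "on" : ((NP/N)\NP)/N
      [3,4] "the" : N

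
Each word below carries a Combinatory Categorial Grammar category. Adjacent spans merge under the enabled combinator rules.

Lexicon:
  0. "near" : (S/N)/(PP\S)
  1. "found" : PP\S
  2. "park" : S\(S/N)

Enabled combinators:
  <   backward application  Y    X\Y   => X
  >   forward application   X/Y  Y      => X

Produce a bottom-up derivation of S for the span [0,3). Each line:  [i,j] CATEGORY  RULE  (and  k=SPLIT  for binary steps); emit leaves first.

[0,1] (S/N)/(PP\S)  lex  "near"
[1,2] PP\S  lex  "found"
[0,2] S/N  >  k=1
[2,3] S\(S/N)  lex  "park"
[0,3] S  <  k=2

[0,3] S   <
  [0,2] S/N   >
    [0,1] "near" : (S/N)/(PP\S)
    [1,2] "found" : PP\S
  [2,3] "park" : S\(S/N)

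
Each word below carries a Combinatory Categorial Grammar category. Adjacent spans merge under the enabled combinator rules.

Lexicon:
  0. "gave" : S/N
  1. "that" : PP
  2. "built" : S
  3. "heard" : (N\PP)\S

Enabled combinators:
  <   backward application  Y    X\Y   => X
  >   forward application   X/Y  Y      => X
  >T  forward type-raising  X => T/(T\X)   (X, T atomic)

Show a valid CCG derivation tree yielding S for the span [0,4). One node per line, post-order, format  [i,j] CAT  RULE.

[0,4] S   >
  [0,1] "gave" : S/N
  [1,4] N   >
    [1,2] N/(N\PP)   >T
      [1,2] "that" : PP
    [2,4] N\PP   <
      [2,3] "built" : S
      [3,4] "heard" : (N\PP)\S

[0,1] S/N  lex  "gave"
[1,2] PP  lex  "that"
[1,2] N/(N\PP)  >T
[2,3] S  lex  "built"
[3,4] (N\PP)\S  lex  "heard"
[2,4] N\PP  <  k=3
[1,4] N  >  k=2
[0,4] S  >  k=1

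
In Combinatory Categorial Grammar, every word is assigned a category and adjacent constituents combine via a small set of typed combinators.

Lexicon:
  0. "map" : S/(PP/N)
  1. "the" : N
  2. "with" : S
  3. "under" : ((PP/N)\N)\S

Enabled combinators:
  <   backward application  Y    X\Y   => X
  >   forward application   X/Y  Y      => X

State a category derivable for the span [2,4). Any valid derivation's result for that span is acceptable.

[0,4] S   >
  [0,1] "map" : S/(PP/N)
  [1,4] PP/N   <
    [1,2] "the" : N
    [2,4] (PP/N)\N   <
      [2,3] "with" : S
      [3,4] "under" : ((PP/N)\N)\S

(PP/N)\N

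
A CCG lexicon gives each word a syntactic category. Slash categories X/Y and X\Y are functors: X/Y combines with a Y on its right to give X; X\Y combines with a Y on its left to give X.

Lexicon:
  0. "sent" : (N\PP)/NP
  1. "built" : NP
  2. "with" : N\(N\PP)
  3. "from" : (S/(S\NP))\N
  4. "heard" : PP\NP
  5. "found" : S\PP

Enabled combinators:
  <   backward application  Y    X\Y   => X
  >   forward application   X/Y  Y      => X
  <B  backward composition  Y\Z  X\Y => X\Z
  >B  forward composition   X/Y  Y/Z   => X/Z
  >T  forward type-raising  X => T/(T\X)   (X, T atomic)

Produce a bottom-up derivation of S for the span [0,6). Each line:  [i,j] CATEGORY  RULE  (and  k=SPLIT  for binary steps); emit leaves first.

[0,1] (N\PP)/NP  lex  "sent"
[1,2] NP  lex  "built"
[0,2] N\PP  >  k=1
[2,3] N\(N\PP)  lex  "with"
[0,3] N  <  k=2
[3,4] (S/(S\NP))\N  lex  "from"
[0,4] S/(S\NP)  <  k=3
[4,5] PP\NP  lex  "heard"
[5,6] S\PP  lex  "found"
[4,6] S\NP  <B  k=5
[0,6] S  >  k=4

[0,6] S   >
  [0,4] S/(S\NP)   <
    [0,3] N   <
      [0,2] N\PP   >
        [0,1] "sent" : (N\PP)/NP
        [1,2] "built" : NP
      [2,3] "with" : N\(N\PP)
    [3,4] "from" : (S/(S\NP))\N
  [4,6] S\NP   <B
    [4,5] "heard" : PP\NP
    [5,6] "found" : S\PP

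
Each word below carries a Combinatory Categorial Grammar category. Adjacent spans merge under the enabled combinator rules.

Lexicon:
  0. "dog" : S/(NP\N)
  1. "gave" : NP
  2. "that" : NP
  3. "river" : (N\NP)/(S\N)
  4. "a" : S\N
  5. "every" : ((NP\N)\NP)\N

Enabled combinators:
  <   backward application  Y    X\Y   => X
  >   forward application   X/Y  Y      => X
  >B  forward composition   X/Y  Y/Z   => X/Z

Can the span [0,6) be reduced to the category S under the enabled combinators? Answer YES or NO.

[0,6] S   >
  [0,1] "dog" : S/(NP\N)
  [1,6] NP\N   <
    [1,2] "gave" : NP
    [2,6] (NP\N)\NP   <
      [2,5] N   <
        [2,3] "that" : NP
        [3,5] N\NP   >
          [3,4] "river" : (N\NP)/(S\N)
          [4,5] "a" : S\N
      [5,6] "every" : ((NP\N)\NP)\N

YES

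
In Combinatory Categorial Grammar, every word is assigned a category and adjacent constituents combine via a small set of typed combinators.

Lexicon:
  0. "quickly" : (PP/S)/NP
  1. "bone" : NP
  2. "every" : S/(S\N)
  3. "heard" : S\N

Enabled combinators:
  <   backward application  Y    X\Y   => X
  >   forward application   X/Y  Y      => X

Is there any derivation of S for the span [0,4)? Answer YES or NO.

(PP/S)/NP NP S/(S\N) S\N
CKY chart[0,4] = {PP}; S ∉ chart

NO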